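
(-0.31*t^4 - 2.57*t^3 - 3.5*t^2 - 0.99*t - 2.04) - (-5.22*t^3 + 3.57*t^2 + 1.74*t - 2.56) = -0.31*t^4 + 2.65*t^3 - 7.07*t^2 - 2.73*t + 0.52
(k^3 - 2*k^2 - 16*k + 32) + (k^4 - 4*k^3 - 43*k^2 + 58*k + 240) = k^4 - 3*k^3 - 45*k^2 + 42*k + 272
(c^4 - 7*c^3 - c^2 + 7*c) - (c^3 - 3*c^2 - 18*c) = c^4 - 8*c^3 + 2*c^2 + 25*c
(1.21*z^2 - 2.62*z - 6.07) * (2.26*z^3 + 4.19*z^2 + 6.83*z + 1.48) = 2.7346*z^5 - 0.851299999999999*z^4 - 16.4317*z^3 - 41.5371*z^2 - 45.3357*z - 8.9836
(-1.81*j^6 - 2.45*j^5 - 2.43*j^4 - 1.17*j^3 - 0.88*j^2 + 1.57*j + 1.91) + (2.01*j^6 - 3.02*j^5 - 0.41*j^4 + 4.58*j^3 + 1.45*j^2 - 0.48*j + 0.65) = 0.2*j^6 - 5.47*j^5 - 2.84*j^4 + 3.41*j^3 + 0.57*j^2 + 1.09*j + 2.56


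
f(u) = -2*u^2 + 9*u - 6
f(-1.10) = -18.32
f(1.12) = 1.57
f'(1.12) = 4.52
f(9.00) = -87.00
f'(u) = 9 - 4*u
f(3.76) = -0.44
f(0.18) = -4.44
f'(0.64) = 6.44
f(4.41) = -5.21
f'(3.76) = -6.04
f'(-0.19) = 9.76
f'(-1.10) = 13.40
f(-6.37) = -144.48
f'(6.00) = -15.00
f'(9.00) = -27.00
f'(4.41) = -8.64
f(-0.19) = -7.78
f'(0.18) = 8.28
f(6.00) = -24.00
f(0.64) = -1.06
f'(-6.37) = 34.48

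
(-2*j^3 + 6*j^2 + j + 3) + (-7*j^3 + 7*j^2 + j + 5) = -9*j^3 + 13*j^2 + 2*j + 8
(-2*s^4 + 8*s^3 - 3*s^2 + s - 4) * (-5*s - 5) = 10*s^5 - 30*s^4 - 25*s^3 + 10*s^2 + 15*s + 20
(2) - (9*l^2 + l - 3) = -9*l^2 - l + 5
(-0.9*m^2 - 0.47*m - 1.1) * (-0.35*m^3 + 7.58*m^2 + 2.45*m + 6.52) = 0.315*m^5 - 6.6575*m^4 - 5.3826*m^3 - 15.3575*m^2 - 5.7594*m - 7.172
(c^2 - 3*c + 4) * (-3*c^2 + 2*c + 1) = -3*c^4 + 11*c^3 - 17*c^2 + 5*c + 4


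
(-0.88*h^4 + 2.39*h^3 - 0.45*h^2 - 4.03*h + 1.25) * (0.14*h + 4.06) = -0.1232*h^5 - 3.2382*h^4 + 9.6404*h^3 - 2.3912*h^2 - 16.1868*h + 5.075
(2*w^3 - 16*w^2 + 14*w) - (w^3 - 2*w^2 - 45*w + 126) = w^3 - 14*w^2 + 59*w - 126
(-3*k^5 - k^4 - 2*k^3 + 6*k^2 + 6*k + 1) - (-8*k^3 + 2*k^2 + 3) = -3*k^5 - k^4 + 6*k^3 + 4*k^2 + 6*k - 2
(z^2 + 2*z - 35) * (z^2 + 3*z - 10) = z^4 + 5*z^3 - 39*z^2 - 125*z + 350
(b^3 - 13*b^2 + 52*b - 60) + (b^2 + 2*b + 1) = b^3 - 12*b^2 + 54*b - 59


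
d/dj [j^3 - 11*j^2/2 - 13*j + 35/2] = 3*j^2 - 11*j - 13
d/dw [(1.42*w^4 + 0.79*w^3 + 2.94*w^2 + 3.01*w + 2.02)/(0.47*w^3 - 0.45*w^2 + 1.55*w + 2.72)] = (0.6674*w^6 - 1.278*w^5 + 4.8657*w^4 + 15.0692*w^3 + 9.5097*w^2 + 17.8116*w + 5.0562)/(0.2209*w^6 - 0.423*w^5 + 1.6595*w^4 + 1.1618*w^3 - 0.0455000000000001*w^2 + 8.432*w + 7.3984)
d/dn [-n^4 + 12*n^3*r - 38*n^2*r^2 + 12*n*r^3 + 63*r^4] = -4*n^3 + 36*n^2*r - 76*n*r^2 + 12*r^3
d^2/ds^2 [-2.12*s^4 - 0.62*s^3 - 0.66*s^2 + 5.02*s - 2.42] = -25.44*s^2 - 3.72*s - 1.32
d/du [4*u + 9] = 4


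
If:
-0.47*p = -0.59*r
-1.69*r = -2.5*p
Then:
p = 0.00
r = 0.00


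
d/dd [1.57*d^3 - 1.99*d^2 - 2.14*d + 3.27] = 4.71*d^2 - 3.98*d - 2.14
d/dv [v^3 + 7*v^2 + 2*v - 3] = 3*v^2 + 14*v + 2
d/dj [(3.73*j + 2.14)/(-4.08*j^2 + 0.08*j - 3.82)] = (15.2184*j^2 + 17.4624*j - 14.4198)/(16.6464*j^4 - 0.6528*j^3 + 31.1776*j^2 - 0.6112*j + 14.5924)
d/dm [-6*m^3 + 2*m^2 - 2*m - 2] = -18*m^2 + 4*m - 2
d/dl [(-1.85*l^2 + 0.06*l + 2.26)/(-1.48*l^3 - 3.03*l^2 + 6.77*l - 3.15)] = (-2.738*l^4 + 0.177599999999998*l^3 - 2.3083*l^2 + 25.3506*l - 15.4892)/(2.1904*l^6 + 8.9688*l^5 - 10.8583*l^4 - 31.7022*l^3 + 64.9219*l^2 - 42.651*l + 9.9225)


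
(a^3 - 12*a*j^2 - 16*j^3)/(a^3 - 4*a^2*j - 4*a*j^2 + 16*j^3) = (a + 2*j)/(a - 2*j)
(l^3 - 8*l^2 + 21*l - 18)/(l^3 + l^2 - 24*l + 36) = (l - 3)/(l + 6)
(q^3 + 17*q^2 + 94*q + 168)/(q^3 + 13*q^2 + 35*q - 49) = (q^2 + 10*q + 24)/(q^2 + 6*q - 7)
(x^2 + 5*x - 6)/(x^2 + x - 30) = (x - 1)/(x - 5)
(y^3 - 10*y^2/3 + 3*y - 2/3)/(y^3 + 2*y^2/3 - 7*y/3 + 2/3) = (y - 2)/(y + 2)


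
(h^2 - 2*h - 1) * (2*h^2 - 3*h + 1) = 2*h^4 - 7*h^3 + 5*h^2 + h - 1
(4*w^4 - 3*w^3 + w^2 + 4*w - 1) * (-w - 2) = -4*w^5 - 5*w^4 + 5*w^3 - 6*w^2 - 7*w + 2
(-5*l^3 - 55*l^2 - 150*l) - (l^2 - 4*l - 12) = -5*l^3 - 56*l^2 - 146*l + 12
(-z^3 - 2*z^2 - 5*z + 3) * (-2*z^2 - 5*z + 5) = 2*z^5 + 9*z^4 + 15*z^3 + 9*z^2 - 40*z + 15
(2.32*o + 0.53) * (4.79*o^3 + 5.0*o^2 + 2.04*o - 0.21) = 11.1128*o^4 + 14.1387*o^3 + 7.3828*o^2 + 0.594*o - 0.1113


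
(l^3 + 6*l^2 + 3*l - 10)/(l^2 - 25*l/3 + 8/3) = 3*(l^3 + 6*l^2 + 3*l - 10)/(3*l^2 - 25*l + 8)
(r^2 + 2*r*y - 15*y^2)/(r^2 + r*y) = (r^2 + 2*r*y - 15*y^2)/(r*(r + y))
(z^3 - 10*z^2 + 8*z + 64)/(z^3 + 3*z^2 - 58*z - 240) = (z^2 - 2*z - 8)/(z^2 + 11*z + 30)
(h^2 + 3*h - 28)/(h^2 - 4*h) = (h + 7)/h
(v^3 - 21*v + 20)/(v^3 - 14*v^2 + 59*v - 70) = (v^3 - 21*v + 20)/(v^3 - 14*v^2 + 59*v - 70)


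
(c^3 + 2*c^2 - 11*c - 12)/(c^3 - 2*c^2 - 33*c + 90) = (c^2 + 5*c + 4)/(c^2 + c - 30)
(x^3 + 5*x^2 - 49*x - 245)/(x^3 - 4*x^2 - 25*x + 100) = (x^2 - 49)/(x^2 - 9*x + 20)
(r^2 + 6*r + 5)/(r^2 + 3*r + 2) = (r + 5)/(r + 2)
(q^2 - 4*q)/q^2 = (q - 4)/q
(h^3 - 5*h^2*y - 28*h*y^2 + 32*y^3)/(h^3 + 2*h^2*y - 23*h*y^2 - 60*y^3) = (-h^2 + 9*h*y - 8*y^2)/(-h^2 + 2*h*y + 15*y^2)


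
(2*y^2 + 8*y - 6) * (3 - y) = -2*y^3 - 2*y^2 + 30*y - 18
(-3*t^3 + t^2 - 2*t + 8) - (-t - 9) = -3*t^3 + t^2 - t + 17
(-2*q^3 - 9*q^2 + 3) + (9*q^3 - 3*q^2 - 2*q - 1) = 7*q^3 - 12*q^2 - 2*q + 2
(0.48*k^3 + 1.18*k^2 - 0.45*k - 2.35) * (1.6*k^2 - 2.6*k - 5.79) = 0.768*k^5 + 0.64*k^4 - 6.5672*k^3 - 9.4222*k^2 + 8.7155*k + 13.6065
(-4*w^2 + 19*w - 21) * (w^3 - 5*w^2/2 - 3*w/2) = -4*w^5 + 29*w^4 - 125*w^3/2 + 24*w^2 + 63*w/2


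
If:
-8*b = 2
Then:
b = -1/4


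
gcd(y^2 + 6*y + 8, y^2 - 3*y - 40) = 1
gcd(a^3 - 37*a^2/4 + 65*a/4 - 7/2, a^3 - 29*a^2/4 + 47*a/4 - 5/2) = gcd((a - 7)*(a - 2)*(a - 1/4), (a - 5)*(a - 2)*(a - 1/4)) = a^2 - 9*a/4 + 1/2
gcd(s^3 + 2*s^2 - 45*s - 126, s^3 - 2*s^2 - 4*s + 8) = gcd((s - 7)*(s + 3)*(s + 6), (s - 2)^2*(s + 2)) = 1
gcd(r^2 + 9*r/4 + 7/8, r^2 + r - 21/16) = r + 7/4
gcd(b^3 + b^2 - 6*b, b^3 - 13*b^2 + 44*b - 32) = 1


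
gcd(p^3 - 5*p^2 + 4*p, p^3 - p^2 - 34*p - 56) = 1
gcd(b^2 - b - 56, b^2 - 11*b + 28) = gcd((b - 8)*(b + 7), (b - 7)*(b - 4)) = 1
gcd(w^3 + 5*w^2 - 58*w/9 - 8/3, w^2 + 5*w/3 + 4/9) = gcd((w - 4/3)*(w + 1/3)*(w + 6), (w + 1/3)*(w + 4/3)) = w + 1/3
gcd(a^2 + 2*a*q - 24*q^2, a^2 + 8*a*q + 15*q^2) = 1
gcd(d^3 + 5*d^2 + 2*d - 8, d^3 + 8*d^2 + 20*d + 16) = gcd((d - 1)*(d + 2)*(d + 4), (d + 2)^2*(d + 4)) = d^2 + 6*d + 8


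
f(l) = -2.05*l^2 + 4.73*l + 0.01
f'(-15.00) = 66.23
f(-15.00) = -532.19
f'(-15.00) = 66.23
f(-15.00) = -532.19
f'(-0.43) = 6.49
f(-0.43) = -2.40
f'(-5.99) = 29.29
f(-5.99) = -101.88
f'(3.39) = -9.17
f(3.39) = -7.51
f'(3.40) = -9.21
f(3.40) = -7.61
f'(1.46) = -1.26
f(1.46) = 2.55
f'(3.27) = -8.68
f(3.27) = -6.44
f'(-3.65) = 19.70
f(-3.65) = -44.57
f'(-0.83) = 8.13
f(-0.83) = -5.33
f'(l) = 4.73 - 4.1*l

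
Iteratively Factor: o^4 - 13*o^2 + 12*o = (o - 3)*(o^3 + 3*o^2 - 4*o) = (o - 3)*(o - 1)*(o^2 + 4*o) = o*(o - 3)*(o - 1)*(o + 4)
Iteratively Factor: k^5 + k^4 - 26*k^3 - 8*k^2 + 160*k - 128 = (k + 4)*(k^4 - 3*k^3 - 14*k^2 + 48*k - 32) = (k - 4)*(k + 4)*(k^3 + k^2 - 10*k + 8) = (k - 4)*(k - 1)*(k + 4)*(k^2 + 2*k - 8) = (k - 4)*(k - 2)*(k - 1)*(k + 4)*(k + 4)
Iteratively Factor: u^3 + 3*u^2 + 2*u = (u + 2)*(u^2 + u) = (u + 1)*(u + 2)*(u)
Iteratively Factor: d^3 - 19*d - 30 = (d + 2)*(d^2 - 2*d - 15) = (d + 2)*(d + 3)*(d - 5)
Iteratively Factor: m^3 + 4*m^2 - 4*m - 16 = (m - 2)*(m^2 + 6*m + 8) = (m - 2)*(m + 4)*(m + 2)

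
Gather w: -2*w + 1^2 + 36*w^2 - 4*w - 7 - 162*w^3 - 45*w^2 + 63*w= -162*w^3 - 9*w^2 + 57*w - 6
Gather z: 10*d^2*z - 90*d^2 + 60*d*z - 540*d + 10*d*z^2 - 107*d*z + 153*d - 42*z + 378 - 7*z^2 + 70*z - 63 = -90*d^2 - 387*d + z^2*(10*d - 7) + z*(10*d^2 - 47*d + 28) + 315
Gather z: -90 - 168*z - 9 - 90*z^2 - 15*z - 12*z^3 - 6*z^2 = -12*z^3 - 96*z^2 - 183*z - 99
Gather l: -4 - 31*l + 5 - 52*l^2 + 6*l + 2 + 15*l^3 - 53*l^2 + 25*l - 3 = 15*l^3 - 105*l^2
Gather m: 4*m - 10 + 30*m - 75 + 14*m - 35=48*m - 120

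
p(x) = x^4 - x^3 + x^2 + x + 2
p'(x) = 4*x^3 - 3*x^2 + 2*x + 1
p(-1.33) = 7.92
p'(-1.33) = -16.38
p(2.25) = 23.55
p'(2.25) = 35.88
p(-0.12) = 1.90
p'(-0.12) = 0.71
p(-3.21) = 148.34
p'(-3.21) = -168.64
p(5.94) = 1078.57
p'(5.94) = 745.37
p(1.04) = 4.17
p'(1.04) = 4.33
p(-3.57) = 219.11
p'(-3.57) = -226.37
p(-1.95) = 25.73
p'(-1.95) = -43.97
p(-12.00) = 22598.00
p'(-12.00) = -7367.00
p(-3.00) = 116.00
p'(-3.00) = -140.00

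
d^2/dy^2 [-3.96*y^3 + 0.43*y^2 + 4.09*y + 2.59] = 0.86 - 23.76*y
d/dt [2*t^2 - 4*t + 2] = 4*t - 4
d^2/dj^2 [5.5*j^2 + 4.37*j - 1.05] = 11.0000000000000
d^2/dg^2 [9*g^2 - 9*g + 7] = 18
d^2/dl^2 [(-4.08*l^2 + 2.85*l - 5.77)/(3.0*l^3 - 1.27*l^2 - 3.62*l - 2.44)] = (-73.4400000000001*l^6 + 153.9*l^5 - 954.1638*l^4 + 42.231114*l^3 + 646.337226*l^2 - 465.569868*l - 214.39296)/(27.0*l^9 - 34.29*l^8 - 83.2239*l^7 + 14.824817*l^6 + 156.201906*l^5 + 97.256208*l^4 - 61.161464*l^3 - 118.607424*l^2 - 64.656096*l - 14.526784)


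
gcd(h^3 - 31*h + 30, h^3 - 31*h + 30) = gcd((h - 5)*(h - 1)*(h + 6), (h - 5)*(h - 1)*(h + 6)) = h^3 - 31*h + 30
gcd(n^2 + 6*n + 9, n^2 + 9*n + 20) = 1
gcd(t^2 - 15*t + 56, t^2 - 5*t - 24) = t - 8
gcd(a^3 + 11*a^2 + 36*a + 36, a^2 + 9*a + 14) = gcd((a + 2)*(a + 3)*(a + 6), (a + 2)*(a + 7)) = a + 2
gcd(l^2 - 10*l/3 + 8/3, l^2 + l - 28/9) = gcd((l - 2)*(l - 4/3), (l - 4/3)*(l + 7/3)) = l - 4/3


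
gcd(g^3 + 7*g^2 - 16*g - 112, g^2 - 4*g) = g - 4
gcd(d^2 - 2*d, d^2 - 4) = d - 2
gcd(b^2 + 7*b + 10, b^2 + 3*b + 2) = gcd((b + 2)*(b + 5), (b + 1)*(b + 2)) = b + 2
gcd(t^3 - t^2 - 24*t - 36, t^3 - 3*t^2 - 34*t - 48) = t^2 + 5*t + 6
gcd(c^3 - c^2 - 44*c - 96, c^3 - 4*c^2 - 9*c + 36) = c + 3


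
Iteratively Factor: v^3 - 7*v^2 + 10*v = (v - 2)*(v^2 - 5*v) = (v - 5)*(v - 2)*(v)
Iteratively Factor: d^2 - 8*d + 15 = (d - 5)*(d - 3)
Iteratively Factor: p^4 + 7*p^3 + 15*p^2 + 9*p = (p + 1)*(p^3 + 6*p^2 + 9*p) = p*(p + 1)*(p^2 + 6*p + 9) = p*(p + 1)*(p + 3)*(p + 3)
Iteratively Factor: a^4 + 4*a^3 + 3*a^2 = (a + 3)*(a^3 + a^2) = a*(a + 3)*(a^2 + a) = a^2*(a + 3)*(a + 1)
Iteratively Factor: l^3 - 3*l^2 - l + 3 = (l - 3)*(l^2 - 1) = (l - 3)*(l + 1)*(l - 1)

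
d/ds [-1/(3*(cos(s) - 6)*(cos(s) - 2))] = 2*(4 - cos(s))*sin(s)/(3*(cos(s) - 6)^2*(cos(s) - 2)^2)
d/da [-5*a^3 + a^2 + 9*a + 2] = -15*a^2 + 2*a + 9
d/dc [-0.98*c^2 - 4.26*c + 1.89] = -1.96*c - 4.26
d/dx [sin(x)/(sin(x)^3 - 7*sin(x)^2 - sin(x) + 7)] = (-2*sin(x)^3 + 7*sin(x)^2 + 7)/((sin(x) - 7)^2*cos(x)^3)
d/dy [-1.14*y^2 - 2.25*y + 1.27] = -2.28*y - 2.25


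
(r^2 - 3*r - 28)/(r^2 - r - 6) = (-r^2 + 3*r + 28)/(-r^2 + r + 6)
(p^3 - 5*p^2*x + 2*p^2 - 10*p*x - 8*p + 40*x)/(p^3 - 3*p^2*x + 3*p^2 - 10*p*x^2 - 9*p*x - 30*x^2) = (p^2 + 2*p - 8)/(p^2 + 2*p*x + 3*p + 6*x)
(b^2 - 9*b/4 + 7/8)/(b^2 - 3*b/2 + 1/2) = (b - 7/4)/(b - 1)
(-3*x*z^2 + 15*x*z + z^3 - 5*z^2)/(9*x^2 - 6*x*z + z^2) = z*(5 - z)/(3*x - z)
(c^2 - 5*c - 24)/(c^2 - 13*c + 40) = (c + 3)/(c - 5)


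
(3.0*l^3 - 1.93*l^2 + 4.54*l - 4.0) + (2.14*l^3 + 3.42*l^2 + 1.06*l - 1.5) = 5.14*l^3 + 1.49*l^2 + 5.6*l - 5.5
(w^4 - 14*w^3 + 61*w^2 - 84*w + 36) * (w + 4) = w^5 - 10*w^4 + 5*w^3 + 160*w^2 - 300*w + 144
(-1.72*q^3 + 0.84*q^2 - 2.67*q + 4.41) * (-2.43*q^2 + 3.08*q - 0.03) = 4.1796*q^5 - 7.3388*q^4 + 9.1269*q^3 - 18.9651*q^2 + 13.6629*q - 0.1323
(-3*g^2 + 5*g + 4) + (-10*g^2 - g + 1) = -13*g^2 + 4*g + 5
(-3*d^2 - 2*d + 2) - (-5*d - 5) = -3*d^2 + 3*d + 7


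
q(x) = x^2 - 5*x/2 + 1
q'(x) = 2*x - 5/2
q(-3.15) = 18.80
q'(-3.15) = -8.80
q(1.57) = -0.46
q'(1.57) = 0.64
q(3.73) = 5.59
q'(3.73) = 4.96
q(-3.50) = 22.00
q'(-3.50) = -9.50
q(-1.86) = 9.11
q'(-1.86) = -6.22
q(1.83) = -0.23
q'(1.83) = 1.16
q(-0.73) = 3.36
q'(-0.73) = -3.96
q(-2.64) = 14.57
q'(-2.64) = -7.78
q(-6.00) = 52.00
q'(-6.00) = -14.50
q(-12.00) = 175.00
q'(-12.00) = -26.50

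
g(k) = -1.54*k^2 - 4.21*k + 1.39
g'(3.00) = -13.45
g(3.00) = -25.10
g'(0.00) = -4.21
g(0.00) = 1.39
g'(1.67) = -9.35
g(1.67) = -9.94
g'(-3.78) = 7.43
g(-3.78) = -4.70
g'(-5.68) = 13.28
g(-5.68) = -24.38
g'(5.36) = -20.72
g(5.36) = -65.42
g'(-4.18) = 8.66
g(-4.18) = -7.92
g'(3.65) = -15.45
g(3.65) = -34.49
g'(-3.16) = 5.52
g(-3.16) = -0.68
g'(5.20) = -20.23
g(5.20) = -62.14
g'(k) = -3.08*k - 4.21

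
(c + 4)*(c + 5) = c^2 + 9*c + 20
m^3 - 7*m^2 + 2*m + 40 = (m - 5)*(m - 4)*(m + 2)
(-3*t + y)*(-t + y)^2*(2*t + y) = -6*t^4 + 11*t^3*y - 3*t^2*y^2 - 3*t*y^3 + y^4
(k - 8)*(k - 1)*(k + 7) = k^3 - 2*k^2 - 55*k + 56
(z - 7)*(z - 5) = z^2 - 12*z + 35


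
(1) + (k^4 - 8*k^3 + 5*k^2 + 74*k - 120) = k^4 - 8*k^3 + 5*k^2 + 74*k - 119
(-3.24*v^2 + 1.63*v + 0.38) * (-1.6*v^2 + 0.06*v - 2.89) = 5.184*v^4 - 2.8024*v^3 + 8.8534*v^2 - 4.6879*v - 1.0982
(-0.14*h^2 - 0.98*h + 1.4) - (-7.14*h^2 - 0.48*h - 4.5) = 7.0*h^2 - 0.5*h + 5.9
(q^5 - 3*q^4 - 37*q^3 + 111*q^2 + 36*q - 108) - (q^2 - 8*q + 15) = q^5 - 3*q^4 - 37*q^3 + 110*q^2 + 44*q - 123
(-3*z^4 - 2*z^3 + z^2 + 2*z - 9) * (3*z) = -9*z^5 - 6*z^4 + 3*z^3 + 6*z^2 - 27*z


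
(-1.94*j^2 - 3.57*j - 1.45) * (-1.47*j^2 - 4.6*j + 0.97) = 2.8518*j^4 + 14.1719*j^3 + 16.6717*j^2 + 3.2071*j - 1.4065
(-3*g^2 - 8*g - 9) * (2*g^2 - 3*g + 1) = -6*g^4 - 7*g^3 + 3*g^2 + 19*g - 9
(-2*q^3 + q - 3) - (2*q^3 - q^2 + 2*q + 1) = -4*q^3 + q^2 - q - 4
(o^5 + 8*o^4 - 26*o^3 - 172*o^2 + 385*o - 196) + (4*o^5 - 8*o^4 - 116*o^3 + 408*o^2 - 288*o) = 5*o^5 - 142*o^3 + 236*o^2 + 97*o - 196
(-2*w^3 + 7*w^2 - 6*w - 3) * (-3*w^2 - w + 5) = 6*w^5 - 19*w^4 + w^3 + 50*w^2 - 27*w - 15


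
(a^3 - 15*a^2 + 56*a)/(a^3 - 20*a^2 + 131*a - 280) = a/(a - 5)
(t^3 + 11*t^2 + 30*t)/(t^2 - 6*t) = (t^2 + 11*t + 30)/(t - 6)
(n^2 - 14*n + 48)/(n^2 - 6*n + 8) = (n^2 - 14*n + 48)/(n^2 - 6*n + 8)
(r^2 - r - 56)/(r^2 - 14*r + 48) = (r + 7)/(r - 6)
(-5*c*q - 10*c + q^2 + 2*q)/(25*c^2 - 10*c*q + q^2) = (q + 2)/(-5*c + q)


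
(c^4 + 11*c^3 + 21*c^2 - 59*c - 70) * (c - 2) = c^5 + 9*c^4 - c^3 - 101*c^2 + 48*c + 140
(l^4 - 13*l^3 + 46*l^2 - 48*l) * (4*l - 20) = 4*l^5 - 72*l^4 + 444*l^3 - 1112*l^2 + 960*l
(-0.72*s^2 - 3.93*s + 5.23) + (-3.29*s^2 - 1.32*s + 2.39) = -4.01*s^2 - 5.25*s + 7.62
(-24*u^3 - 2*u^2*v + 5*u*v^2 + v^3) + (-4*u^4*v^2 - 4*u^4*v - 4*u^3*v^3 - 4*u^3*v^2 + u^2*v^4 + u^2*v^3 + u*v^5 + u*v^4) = -4*u^4*v^2 - 4*u^4*v - 4*u^3*v^3 - 4*u^3*v^2 - 24*u^3 + u^2*v^4 + u^2*v^3 - 2*u^2*v + u*v^5 + u*v^4 + 5*u*v^2 + v^3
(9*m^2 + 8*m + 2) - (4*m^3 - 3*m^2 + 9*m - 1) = -4*m^3 + 12*m^2 - m + 3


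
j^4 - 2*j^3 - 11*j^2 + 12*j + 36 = (j - 3)^2*(j + 2)^2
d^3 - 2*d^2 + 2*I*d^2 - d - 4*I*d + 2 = (d - 2)*(d + I)^2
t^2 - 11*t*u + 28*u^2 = (t - 7*u)*(t - 4*u)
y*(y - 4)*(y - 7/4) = y^3 - 23*y^2/4 + 7*y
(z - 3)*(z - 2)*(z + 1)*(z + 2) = z^4 - 2*z^3 - 7*z^2 + 8*z + 12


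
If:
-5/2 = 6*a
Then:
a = -5/12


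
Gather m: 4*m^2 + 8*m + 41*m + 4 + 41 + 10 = 4*m^2 + 49*m + 55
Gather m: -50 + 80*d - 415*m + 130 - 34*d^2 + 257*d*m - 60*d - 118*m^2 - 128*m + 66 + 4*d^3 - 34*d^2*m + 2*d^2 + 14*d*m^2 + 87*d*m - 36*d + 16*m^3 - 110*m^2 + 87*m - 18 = 4*d^3 - 32*d^2 - 16*d + 16*m^3 + m^2*(14*d - 228) + m*(-34*d^2 + 344*d - 456) + 128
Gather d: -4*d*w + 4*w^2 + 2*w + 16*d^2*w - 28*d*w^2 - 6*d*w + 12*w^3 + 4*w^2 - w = 16*d^2*w + d*(-28*w^2 - 10*w) + 12*w^3 + 8*w^2 + w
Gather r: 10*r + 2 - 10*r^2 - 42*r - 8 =-10*r^2 - 32*r - 6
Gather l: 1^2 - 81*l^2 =1 - 81*l^2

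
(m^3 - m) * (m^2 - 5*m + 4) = m^5 - 5*m^4 + 3*m^3 + 5*m^2 - 4*m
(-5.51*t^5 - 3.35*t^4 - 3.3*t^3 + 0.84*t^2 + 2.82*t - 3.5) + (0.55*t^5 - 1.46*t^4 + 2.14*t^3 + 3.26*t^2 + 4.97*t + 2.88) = -4.96*t^5 - 4.81*t^4 - 1.16*t^3 + 4.1*t^2 + 7.79*t - 0.62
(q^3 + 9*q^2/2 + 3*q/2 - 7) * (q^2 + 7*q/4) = q^5 + 25*q^4/4 + 75*q^3/8 - 35*q^2/8 - 49*q/4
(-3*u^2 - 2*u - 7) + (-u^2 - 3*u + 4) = -4*u^2 - 5*u - 3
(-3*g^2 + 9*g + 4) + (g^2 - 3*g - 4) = -2*g^2 + 6*g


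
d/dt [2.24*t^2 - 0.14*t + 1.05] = 4.48*t - 0.14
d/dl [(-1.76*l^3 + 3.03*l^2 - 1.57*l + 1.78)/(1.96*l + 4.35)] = (-6.8992*l^3 - 17.0292*l^2 + 26.361*l - 10.3183)/(3.8416*l^2 + 17.052*l + 18.9225)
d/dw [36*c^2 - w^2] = -2*w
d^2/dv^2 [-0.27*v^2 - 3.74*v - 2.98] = -0.540000000000000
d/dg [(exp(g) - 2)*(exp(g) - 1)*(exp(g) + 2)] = (3*exp(2*g) - 2*exp(g) - 4)*exp(g)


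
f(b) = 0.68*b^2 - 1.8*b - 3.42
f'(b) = 1.36*b - 1.8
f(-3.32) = 10.05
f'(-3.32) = -6.32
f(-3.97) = 14.44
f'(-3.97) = -7.20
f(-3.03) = 8.28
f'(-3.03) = -5.92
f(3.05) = -2.58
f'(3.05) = 2.35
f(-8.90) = 66.46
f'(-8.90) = -13.90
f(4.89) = 4.04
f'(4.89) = 4.85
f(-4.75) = 20.47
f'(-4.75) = -8.26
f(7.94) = 25.16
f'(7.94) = 9.00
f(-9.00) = 67.86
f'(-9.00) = -14.04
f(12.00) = 72.90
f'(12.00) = 14.52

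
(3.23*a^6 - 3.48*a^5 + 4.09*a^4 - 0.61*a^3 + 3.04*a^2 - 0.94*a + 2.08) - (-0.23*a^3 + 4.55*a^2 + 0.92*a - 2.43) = 3.23*a^6 - 3.48*a^5 + 4.09*a^4 - 0.38*a^3 - 1.51*a^2 - 1.86*a + 4.51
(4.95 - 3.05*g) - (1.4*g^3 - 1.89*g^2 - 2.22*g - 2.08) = -1.4*g^3 + 1.89*g^2 - 0.83*g + 7.03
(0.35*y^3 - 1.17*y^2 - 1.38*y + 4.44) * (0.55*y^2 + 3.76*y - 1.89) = 0.1925*y^5 + 0.6725*y^4 - 5.8197*y^3 - 0.535499999999999*y^2 + 19.3026*y - 8.3916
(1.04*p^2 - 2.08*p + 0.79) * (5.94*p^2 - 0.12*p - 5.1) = 6.1776*p^4 - 12.48*p^3 - 0.361799999999999*p^2 + 10.5132*p - 4.029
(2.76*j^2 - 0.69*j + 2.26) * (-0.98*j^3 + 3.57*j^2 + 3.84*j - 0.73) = -2.7048*j^5 + 10.5294*j^4 + 5.9203*j^3 + 3.4038*j^2 + 9.1821*j - 1.6498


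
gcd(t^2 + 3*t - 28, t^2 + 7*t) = t + 7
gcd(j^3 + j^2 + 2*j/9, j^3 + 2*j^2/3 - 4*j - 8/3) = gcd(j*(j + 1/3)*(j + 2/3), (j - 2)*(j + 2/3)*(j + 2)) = j + 2/3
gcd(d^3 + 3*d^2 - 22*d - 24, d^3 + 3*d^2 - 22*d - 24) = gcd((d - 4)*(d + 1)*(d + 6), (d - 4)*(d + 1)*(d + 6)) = d^3 + 3*d^2 - 22*d - 24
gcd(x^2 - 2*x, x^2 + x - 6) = x - 2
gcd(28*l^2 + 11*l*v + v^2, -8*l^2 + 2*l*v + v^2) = 4*l + v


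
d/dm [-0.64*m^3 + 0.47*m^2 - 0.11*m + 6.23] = -1.92*m^2 + 0.94*m - 0.11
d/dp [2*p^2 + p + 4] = 4*p + 1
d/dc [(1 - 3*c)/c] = -1/c^2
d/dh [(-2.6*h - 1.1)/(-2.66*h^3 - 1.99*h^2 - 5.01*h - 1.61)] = (6.916*h^3 + 5.174*h^2 + 13.026*h - (2.6*h + 1.1)*(7.98*h^2 + 3.98*h + 5.01) + 4.186)/(2.66*h^3 + 1.99*h^2 + 5.01*h + 1.61)^2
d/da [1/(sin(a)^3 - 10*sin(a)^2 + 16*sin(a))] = (-3*cos(a) + 20/tan(a) - 16*cos(a)/sin(a)^2)/((sin(a) - 8)^2*(sin(a) - 2)^2)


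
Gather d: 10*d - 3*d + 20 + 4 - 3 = 7*d + 21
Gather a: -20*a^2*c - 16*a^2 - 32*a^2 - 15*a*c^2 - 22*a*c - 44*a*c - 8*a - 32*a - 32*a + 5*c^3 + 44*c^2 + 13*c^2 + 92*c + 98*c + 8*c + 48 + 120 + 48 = a^2*(-20*c - 48) + a*(-15*c^2 - 66*c - 72) + 5*c^3 + 57*c^2 + 198*c + 216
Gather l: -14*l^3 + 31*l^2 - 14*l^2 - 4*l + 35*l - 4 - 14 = -14*l^3 + 17*l^2 + 31*l - 18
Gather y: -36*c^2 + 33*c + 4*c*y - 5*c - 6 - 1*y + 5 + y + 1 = -36*c^2 + 4*c*y + 28*c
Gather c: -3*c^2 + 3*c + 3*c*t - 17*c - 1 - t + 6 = -3*c^2 + c*(3*t - 14) - t + 5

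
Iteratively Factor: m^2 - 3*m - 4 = (m + 1)*(m - 4)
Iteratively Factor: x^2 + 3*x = (x)*(x + 3)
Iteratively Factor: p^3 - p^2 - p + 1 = (p - 1)*(p^2 - 1) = (p - 1)^2*(p + 1)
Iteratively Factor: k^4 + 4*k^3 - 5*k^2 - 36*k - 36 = (k + 3)*(k^3 + k^2 - 8*k - 12) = (k + 2)*(k + 3)*(k^2 - k - 6) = (k - 3)*(k + 2)*(k + 3)*(k + 2)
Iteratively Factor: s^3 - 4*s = (s)*(s^2 - 4) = s*(s + 2)*(s - 2)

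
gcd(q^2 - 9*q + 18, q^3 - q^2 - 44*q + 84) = q - 6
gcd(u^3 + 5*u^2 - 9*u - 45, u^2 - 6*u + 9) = u - 3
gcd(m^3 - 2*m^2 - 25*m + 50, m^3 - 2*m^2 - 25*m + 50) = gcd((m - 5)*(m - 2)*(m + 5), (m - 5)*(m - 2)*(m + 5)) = m^3 - 2*m^2 - 25*m + 50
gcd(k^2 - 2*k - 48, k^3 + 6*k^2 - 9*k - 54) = k + 6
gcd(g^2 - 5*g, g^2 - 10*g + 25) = g - 5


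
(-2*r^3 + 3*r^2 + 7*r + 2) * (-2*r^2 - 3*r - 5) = 4*r^5 - 13*r^3 - 40*r^2 - 41*r - 10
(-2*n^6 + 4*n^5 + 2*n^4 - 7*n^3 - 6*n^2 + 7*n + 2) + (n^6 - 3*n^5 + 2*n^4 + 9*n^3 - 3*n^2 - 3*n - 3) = -n^6 + n^5 + 4*n^4 + 2*n^3 - 9*n^2 + 4*n - 1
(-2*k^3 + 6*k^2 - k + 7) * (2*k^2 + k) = -4*k^5 + 10*k^4 + 4*k^3 + 13*k^2 + 7*k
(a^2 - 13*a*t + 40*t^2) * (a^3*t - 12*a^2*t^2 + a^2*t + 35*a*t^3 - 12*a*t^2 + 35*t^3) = a^5*t - 25*a^4*t^2 + a^4*t + 231*a^3*t^3 - 25*a^3*t^2 - 935*a^2*t^4 + 231*a^2*t^3 + 1400*a*t^5 - 935*a*t^4 + 1400*t^5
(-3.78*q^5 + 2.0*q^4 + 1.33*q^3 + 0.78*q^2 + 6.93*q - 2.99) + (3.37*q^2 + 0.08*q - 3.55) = -3.78*q^5 + 2.0*q^4 + 1.33*q^3 + 4.15*q^2 + 7.01*q - 6.54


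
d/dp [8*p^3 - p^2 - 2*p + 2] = 24*p^2 - 2*p - 2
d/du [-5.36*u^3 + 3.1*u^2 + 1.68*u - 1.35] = -16.08*u^2 + 6.2*u + 1.68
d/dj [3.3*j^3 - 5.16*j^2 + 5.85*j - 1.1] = 9.9*j^2 - 10.32*j + 5.85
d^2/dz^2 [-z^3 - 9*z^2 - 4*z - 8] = -6*z - 18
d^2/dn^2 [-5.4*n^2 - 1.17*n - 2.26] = -10.8000000000000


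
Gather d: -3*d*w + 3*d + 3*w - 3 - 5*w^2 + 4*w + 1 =d*(3 - 3*w) - 5*w^2 + 7*w - 2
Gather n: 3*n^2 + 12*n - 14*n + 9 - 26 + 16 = 3*n^2 - 2*n - 1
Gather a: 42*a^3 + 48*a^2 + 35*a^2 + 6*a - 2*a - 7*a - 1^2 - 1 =42*a^3 + 83*a^2 - 3*a - 2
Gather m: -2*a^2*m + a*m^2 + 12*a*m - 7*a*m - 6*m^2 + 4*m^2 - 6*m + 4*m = m^2*(a - 2) + m*(-2*a^2 + 5*a - 2)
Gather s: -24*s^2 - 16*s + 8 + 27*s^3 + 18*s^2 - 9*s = 27*s^3 - 6*s^2 - 25*s + 8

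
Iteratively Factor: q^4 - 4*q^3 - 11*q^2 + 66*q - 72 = (q + 4)*(q^3 - 8*q^2 + 21*q - 18) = (q - 3)*(q + 4)*(q^2 - 5*q + 6) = (q - 3)*(q - 2)*(q + 4)*(q - 3)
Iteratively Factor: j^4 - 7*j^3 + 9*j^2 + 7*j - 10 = (j - 2)*(j^3 - 5*j^2 - j + 5) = (j - 5)*(j - 2)*(j^2 - 1) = (j - 5)*(j - 2)*(j - 1)*(j + 1)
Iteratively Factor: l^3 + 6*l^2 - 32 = (l + 4)*(l^2 + 2*l - 8) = (l - 2)*(l + 4)*(l + 4)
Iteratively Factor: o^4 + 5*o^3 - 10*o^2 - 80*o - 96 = (o + 2)*(o^3 + 3*o^2 - 16*o - 48) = (o + 2)*(o + 3)*(o^2 - 16) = (o - 4)*(o + 2)*(o + 3)*(o + 4)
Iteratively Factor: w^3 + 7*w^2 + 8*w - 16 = (w + 4)*(w^2 + 3*w - 4) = (w - 1)*(w + 4)*(w + 4)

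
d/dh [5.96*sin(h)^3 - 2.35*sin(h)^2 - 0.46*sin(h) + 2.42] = (17.88*sin(h)^2 - 4.7*sin(h) - 0.46)*cos(h)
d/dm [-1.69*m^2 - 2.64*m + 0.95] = -3.38*m - 2.64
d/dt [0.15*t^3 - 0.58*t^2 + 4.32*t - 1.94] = 0.45*t^2 - 1.16*t + 4.32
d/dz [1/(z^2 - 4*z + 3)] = 2*(2 - z)/(z^2 - 4*z + 3)^2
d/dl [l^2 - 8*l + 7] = 2*l - 8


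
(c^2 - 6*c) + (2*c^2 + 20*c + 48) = 3*c^2 + 14*c + 48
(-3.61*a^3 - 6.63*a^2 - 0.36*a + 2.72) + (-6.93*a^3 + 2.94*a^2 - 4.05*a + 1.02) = -10.54*a^3 - 3.69*a^2 - 4.41*a + 3.74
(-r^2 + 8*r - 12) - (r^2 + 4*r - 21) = -2*r^2 + 4*r + 9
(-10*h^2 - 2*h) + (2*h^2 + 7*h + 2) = -8*h^2 + 5*h + 2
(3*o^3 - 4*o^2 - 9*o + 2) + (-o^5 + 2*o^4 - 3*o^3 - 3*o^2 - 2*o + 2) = -o^5 + 2*o^4 - 7*o^2 - 11*o + 4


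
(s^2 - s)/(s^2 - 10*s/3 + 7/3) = 3*s/(3*s - 7)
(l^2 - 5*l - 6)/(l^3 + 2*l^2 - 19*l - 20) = (l - 6)/(l^2 + l - 20)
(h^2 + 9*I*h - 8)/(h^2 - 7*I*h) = (h^2 + 9*I*h - 8)/(h*(h - 7*I))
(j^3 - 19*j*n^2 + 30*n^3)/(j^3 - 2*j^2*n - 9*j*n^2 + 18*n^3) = (j + 5*n)/(j + 3*n)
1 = 1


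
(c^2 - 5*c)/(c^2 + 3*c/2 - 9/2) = 2*c*(c - 5)/(2*c^2 + 3*c - 9)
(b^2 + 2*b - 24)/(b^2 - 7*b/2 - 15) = 2*(-b^2 - 2*b + 24)/(-2*b^2 + 7*b + 30)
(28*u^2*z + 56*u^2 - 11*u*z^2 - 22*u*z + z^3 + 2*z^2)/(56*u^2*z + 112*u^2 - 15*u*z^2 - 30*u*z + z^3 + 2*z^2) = (-4*u + z)/(-8*u + z)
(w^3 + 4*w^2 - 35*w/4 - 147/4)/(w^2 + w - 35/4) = (2*w^2 + w - 21)/(2*w - 5)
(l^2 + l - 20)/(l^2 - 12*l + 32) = (l + 5)/(l - 8)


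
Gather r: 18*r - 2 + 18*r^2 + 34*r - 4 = 18*r^2 + 52*r - 6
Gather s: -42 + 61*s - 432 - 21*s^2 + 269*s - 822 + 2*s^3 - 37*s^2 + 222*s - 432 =2*s^3 - 58*s^2 + 552*s - 1728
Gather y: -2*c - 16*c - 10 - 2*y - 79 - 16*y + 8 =-18*c - 18*y - 81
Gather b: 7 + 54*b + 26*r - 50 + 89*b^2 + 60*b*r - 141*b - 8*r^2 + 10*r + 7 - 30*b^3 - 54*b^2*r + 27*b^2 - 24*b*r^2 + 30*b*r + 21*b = -30*b^3 + b^2*(116 - 54*r) + b*(-24*r^2 + 90*r - 66) - 8*r^2 + 36*r - 36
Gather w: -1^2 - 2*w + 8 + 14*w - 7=12*w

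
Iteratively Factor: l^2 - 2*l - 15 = (l - 5)*(l + 3)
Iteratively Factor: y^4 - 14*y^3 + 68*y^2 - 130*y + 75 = (y - 5)*(y^3 - 9*y^2 + 23*y - 15) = (y - 5)*(y - 1)*(y^2 - 8*y + 15) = (y - 5)^2*(y - 1)*(y - 3)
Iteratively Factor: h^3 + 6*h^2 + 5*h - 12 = (h + 4)*(h^2 + 2*h - 3) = (h + 3)*(h + 4)*(h - 1)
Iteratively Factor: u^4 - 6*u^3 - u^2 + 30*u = (u - 3)*(u^3 - 3*u^2 - 10*u) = (u - 3)*(u + 2)*(u^2 - 5*u) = u*(u - 3)*(u + 2)*(u - 5)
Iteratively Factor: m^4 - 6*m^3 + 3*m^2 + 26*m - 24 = (m - 4)*(m^3 - 2*m^2 - 5*m + 6) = (m - 4)*(m + 2)*(m^2 - 4*m + 3) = (m - 4)*(m - 1)*(m + 2)*(m - 3)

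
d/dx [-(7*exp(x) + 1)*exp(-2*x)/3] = (7*exp(x) + 2)*exp(-2*x)/3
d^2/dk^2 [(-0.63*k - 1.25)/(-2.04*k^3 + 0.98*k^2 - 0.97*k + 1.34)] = (15.730848*k^5 + 54.867024*k^4 - 41.267184*k^3 + 42.710016*k^2 + 8.408604*k + 0.706997999999999)/(8.489664*k^9 - 12.235104*k^8 + 17.987904*k^7 - 29.306168*k^6 + 24.62664*k^5 - 22.536606*k^4 + 19.544569*k^3 - 9.061482*k^2 + 5.225196*k - 2.406104)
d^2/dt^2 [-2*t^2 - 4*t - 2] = -4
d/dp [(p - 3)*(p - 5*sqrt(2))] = 2*p - 5*sqrt(2) - 3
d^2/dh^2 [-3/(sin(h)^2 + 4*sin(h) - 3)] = 6*(2*sin(h)^4 + 6*sin(h)^3 + 11*sin(h)^2 - 6*sin(h) - 19)/(sin(h)^2 + 4*sin(h) - 3)^3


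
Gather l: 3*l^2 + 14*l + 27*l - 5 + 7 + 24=3*l^2 + 41*l + 26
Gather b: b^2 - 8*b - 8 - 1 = b^2 - 8*b - 9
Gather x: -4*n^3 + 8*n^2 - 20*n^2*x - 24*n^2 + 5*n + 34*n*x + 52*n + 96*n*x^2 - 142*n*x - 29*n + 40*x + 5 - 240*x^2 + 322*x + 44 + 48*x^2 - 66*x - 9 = -4*n^3 - 16*n^2 + 28*n + x^2*(96*n - 192) + x*(-20*n^2 - 108*n + 296) + 40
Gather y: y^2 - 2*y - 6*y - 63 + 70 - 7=y^2 - 8*y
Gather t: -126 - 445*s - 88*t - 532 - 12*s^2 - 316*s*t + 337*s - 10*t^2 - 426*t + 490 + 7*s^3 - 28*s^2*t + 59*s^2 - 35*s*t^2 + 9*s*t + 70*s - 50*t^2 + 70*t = 7*s^3 + 47*s^2 - 38*s + t^2*(-35*s - 60) + t*(-28*s^2 - 307*s - 444) - 168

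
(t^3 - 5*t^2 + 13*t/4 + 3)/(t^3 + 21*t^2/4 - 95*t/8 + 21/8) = 2*(2*t^2 - 7*t - 4)/(4*t^2 + 27*t - 7)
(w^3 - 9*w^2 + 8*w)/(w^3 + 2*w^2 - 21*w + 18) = w*(w - 8)/(w^2 + 3*w - 18)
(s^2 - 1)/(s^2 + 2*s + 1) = (s - 1)/(s + 1)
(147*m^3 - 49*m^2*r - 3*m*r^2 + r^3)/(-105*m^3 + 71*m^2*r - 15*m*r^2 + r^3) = (7*m + r)/(-5*m + r)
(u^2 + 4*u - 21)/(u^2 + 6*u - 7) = (u - 3)/(u - 1)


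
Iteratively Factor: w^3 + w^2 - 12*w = (w + 4)*(w^2 - 3*w) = (w - 3)*(w + 4)*(w)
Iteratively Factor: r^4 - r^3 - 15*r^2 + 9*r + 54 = (r - 3)*(r^3 + 2*r^2 - 9*r - 18) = (r - 3)^2*(r^2 + 5*r + 6) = (r - 3)^2*(r + 3)*(r + 2)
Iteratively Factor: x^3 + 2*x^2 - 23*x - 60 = (x + 3)*(x^2 - x - 20) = (x - 5)*(x + 3)*(x + 4)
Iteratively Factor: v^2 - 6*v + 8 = (v - 2)*(v - 4)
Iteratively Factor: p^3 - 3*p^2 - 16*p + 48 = (p - 3)*(p^2 - 16) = (p - 3)*(p + 4)*(p - 4)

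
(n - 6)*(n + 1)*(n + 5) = n^3 - 31*n - 30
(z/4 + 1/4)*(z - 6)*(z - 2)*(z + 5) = z^4/4 - z^3/2 - 31*z^2/4 + 8*z + 15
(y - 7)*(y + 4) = y^2 - 3*y - 28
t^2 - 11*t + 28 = (t - 7)*(t - 4)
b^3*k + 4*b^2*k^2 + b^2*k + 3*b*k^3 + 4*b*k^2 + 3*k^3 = (b + k)*(b + 3*k)*(b*k + k)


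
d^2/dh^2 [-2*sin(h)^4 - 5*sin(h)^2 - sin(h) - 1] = 32*sin(h)^4 - 4*sin(h)^2 + sin(h) - 10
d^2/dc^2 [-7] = 0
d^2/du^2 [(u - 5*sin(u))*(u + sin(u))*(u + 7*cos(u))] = 4*u^2*sin(u) - 7*u^2*cos(u) - 28*u*sin(u) + 56*u*sin(2*u) - 16*u*cos(u) - 10*u*cos(2*u) + 6*u - 8*sin(u) - 10*sin(2*u) + 91*cos(u)/4 - 56*cos(2*u) - 315*cos(3*u)/4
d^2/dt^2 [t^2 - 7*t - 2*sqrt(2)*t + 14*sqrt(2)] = 2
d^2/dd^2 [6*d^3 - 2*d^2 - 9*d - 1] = 36*d - 4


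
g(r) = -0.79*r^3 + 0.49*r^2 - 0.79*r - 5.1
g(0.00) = -5.10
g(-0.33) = -4.76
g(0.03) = -5.12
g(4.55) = -72.97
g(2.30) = -13.94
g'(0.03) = -0.76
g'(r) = -2.37*r^2 + 0.98*r - 0.79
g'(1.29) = -3.47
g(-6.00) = 187.92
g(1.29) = -7.00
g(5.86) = -151.87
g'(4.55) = -45.40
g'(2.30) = -11.07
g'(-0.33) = -1.37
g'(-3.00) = -25.06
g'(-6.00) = -91.99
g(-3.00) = 23.01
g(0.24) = -5.27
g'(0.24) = -0.69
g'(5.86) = -76.43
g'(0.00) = -0.79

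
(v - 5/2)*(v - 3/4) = v^2 - 13*v/4 + 15/8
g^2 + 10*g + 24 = (g + 4)*(g + 6)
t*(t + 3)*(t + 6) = t^3 + 9*t^2 + 18*t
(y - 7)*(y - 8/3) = y^2 - 29*y/3 + 56/3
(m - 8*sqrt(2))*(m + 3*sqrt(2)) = m^2 - 5*sqrt(2)*m - 48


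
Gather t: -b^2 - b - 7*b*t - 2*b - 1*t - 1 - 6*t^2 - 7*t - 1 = -b^2 - 3*b - 6*t^2 + t*(-7*b - 8) - 2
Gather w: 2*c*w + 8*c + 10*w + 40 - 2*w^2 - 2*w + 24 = 8*c - 2*w^2 + w*(2*c + 8) + 64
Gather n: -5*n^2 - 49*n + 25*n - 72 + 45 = -5*n^2 - 24*n - 27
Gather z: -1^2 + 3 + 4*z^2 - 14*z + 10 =4*z^2 - 14*z + 12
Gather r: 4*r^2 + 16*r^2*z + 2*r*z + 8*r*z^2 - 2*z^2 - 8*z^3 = r^2*(16*z + 4) + r*(8*z^2 + 2*z) - 8*z^3 - 2*z^2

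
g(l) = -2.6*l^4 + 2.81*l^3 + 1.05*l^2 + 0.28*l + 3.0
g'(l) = -10.4*l^3 + 8.43*l^2 + 2.1*l + 0.28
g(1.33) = 3.71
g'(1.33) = -6.48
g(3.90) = -414.75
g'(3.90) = -480.23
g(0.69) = 4.03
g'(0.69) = 2.33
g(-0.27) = 2.93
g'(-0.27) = 0.53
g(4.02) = -475.37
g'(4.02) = -530.68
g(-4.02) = -842.72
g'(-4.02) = 803.70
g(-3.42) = -453.78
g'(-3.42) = 507.72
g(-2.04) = -62.09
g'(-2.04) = 119.37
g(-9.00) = -19021.56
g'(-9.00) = 8245.81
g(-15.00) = -140873.70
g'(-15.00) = 36965.53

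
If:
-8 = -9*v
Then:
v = 8/9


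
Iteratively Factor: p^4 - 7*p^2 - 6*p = (p - 3)*(p^3 + 3*p^2 + 2*p) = (p - 3)*(p + 1)*(p^2 + 2*p) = p*(p - 3)*(p + 1)*(p + 2)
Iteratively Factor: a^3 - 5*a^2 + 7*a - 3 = (a - 3)*(a^2 - 2*a + 1) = (a - 3)*(a - 1)*(a - 1)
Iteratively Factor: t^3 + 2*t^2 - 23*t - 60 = (t + 4)*(t^2 - 2*t - 15) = (t - 5)*(t + 4)*(t + 3)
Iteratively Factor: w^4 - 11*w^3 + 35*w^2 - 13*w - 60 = (w - 4)*(w^3 - 7*w^2 + 7*w + 15) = (w - 5)*(w - 4)*(w^2 - 2*w - 3) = (w - 5)*(w - 4)*(w - 3)*(w + 1)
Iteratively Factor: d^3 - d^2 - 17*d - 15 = (d - 5)*(d^2 + 4*d + 3) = (d - 5)*(d + 3)*(d + 1)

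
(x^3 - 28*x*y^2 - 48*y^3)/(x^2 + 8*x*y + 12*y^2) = (x^2 - 2*x*y - 24*y^2)/(x + 6*y)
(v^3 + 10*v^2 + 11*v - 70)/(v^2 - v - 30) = (v^2 + 5*v - 14)/(v - 6)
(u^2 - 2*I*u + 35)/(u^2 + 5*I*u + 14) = (u^2 - 2*I*u + 35)/(u^2 + 5*I*u + 14)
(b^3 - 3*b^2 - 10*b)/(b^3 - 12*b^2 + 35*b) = (b + 2)/(b - 7)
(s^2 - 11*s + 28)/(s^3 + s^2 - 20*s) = (s - 7)/(s*(s + 5))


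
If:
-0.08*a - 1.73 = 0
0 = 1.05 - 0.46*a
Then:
No Solution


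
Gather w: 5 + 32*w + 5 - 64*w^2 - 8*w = -64*w^2 + 24*w + 10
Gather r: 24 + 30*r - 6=30*r + 18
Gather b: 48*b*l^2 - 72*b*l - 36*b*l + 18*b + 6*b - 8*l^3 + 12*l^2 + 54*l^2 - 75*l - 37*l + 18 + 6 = b*(48*l^2 - 108*l + 24) - 8*l^3 + 66*l^2 - 112*l + 24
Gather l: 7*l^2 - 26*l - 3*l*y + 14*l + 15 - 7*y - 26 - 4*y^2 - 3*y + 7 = 7*l^2 + l*(-3*y - 12) - 4*y^2 - 10*y - 4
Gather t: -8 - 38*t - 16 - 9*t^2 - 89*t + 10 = -9*t^2 - 127*t - 14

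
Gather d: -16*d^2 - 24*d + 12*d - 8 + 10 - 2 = -16*d^2 - 12*d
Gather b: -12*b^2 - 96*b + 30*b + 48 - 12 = -12*b^2 - 66*b + 36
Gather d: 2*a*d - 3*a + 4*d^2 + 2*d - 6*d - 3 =-3*a + 4*d^2 + d*(2*a - 4) - 3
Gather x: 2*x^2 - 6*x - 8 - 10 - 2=2*x^2 - 6*x - 20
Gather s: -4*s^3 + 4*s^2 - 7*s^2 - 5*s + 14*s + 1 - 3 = -4*s^3 - 3*s^2 + 9*s - 2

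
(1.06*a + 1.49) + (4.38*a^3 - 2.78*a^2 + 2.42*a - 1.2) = 4.38*a^3 - 2.78*a^2 + 3.48*a + 0.29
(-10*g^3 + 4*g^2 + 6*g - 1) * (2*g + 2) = -20*g^4 - 12*g^3 + 20*g^2 + 10*g - 2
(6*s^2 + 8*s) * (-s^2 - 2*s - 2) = -6*s^4 - 20*s^3 - 28*s^2 - 16*s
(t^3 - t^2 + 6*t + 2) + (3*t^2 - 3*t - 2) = t^3 + 2*t^2 + 3*t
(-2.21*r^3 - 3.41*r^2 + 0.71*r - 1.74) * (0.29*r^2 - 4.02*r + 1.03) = -0.6409*r^5 + 7.8953*r^4 + 11.6378*r^3 - 6.8711*r^2 + 7.7261*r - 1.7922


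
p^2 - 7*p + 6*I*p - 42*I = (p - 7)*(p + 6*I)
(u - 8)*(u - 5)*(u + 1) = u^3 - 12*u^2 + 27*u + 40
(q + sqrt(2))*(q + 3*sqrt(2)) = q^2 + 4*sqrt(2)*q + 6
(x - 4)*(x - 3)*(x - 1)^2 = x^4 - 9*x^3 + 27*x^2 - 31*x + 12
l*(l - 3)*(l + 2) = l^3 - l^2 - 6*l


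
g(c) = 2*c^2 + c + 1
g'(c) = 4*c + 1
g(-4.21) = 32.24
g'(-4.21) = -15.84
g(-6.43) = 77.26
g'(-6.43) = -24.72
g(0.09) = 1.11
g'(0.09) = 1.36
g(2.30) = 13.88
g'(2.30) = 10.20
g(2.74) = 18.76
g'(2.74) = 11.96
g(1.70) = 8.48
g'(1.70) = 7.80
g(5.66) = 70.73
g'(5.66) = 23.64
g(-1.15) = 2.50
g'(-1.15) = -3.60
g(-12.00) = 277.00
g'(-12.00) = -47.00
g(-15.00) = 436.00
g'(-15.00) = -59.00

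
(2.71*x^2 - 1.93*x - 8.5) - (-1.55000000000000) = 2.71*x^2 - 1.93*x - 6.95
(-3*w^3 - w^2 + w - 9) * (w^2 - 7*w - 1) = -3*w^5 + 20*w^4 + 11*w^3 - 15*w^2 + 62*w + 9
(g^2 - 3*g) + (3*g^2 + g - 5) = 4*g^2 - 2*g - 5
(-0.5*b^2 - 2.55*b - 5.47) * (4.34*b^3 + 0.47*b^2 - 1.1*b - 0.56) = -2.17*b^5 - 11.302*b^4 - 24.3883*b^3 + 0.5141*b^2 + 7.445*b + 3.0632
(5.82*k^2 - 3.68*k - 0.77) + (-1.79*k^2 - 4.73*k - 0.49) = 4.03*k^2 - 8.41*k - 1.26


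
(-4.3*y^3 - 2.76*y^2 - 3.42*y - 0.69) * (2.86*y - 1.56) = -12.298*y^4 - 1.1856*y^3 - 5.4756*y^2 + 3.3618*y + 1.0764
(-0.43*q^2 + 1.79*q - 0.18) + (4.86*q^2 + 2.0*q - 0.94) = 4.43*q^2 + 3.79*q - 1.12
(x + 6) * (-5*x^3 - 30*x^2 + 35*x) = -5*x^4 - 60*x^3 - 145*x^2 + 210*x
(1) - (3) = -2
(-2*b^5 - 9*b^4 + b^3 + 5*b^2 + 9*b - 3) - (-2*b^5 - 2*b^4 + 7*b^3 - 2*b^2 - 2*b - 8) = -7*b^4 - 6*b^3 + 7*b^2 + 11*b + 5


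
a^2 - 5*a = a*(a - 5)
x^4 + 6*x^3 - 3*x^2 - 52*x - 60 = (x - 3)*(x + 2)^2*(x + 5)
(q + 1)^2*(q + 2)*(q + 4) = q^4 + 8*q^3 + 21*q^2 + 22*q + 8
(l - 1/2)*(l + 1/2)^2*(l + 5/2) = l^4 + 3*l^3 + l^2 - 3*l/4 - 5/16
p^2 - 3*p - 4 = (p - 4)*(p + 1)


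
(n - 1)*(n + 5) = n^2 + 4*n - 5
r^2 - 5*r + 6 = (r - 3)*(r - 2)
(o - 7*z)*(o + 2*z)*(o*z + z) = o^3*z - 5*o^2*z^2 + o^2*z - 14*o*z^3 - 5*o*z^2 - 14*z^3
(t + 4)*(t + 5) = t^2 + 9*t + 20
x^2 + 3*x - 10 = (x - 2)*(x + 5)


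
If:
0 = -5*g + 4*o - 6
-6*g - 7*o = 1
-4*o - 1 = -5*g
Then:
No Solution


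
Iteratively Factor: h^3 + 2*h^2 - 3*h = (h + 3)*(h^2 - h) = h*(h + 3)*(h - 1)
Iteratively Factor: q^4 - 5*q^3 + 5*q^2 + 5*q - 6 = (q - 1)*(q^3 - 4*q^2 + q + 6) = (q - 2)*(q - 1)*(q^2 - 2*q - 3) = (q - 3)*(q - 2)*(q - 1)*(q + 1)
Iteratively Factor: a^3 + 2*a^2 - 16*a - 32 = (a - 4)*(a^2 + 6*a + 8) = (a - 4)*(a + 2)*(a + 4)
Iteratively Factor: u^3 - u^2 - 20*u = (u - 5)*(u^2 + 4*u) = (u - 5)*(u + 4)*(u)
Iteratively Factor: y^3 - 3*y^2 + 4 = (y - 2)*(y^2 - y - 2) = (y - 2)^2*(y + 1)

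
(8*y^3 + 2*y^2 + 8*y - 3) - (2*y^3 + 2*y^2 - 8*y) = 6*y^3 + 16*y - 3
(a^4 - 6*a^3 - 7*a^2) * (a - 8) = a^5 - 14*a^4 + 41*a^3 + 56*a^2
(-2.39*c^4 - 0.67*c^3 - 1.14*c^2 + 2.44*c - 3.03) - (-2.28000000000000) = -2.39*c^4 - 0.67*c^3 - 1.14*c^2 + 2.44*c - 0.75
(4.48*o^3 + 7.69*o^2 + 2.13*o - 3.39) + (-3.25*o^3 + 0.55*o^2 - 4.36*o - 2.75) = 1.23*o^3 + 8.24*o^2 - 2.23*o - 6.14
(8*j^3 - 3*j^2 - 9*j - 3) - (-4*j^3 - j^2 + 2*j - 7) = 12*j^3 - 2*j^2 - 11*j + 4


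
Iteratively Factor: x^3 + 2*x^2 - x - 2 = (x + 1)*(x^2 + x - 2) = (x - 1)*(x + 1)*(x + 2)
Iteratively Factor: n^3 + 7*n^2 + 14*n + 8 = (n + 4)*(n^2 + 3*n + 2) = (n + 2)*(n + 4)*(n + 1)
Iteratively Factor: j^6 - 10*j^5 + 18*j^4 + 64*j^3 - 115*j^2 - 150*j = (j + 1)*(j^5 - 11*j^4 + 29*j^3 + 35*j^2 - 150*j) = (j - 5)*(j + 1)*(j^4 - 6*j^3 - j^2 + 30*j) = (j - 5)^2*(j + 1)*(j^3 - j^2 - 6*j) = (j - 5)^2*(j + 1)*(j + 2)*(j^2 - 3*j) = (j - 5)^2*(j - 3)*(j + 1)*(j + 2)*(j)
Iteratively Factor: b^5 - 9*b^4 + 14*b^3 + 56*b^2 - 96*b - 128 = (b + 1)*(b^4 - 10*b^3 + 24*b^2 + 32*b - 128) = (b + 1)*(b + 2)*(b^3 - 12*b^2 + 48*b - 64) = (b - 4)*(b + 1)*(b + 2)*(b^2 - 8*b + 16) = (b - 4)^2*(b + 1)*(b + 2)*(b - 4)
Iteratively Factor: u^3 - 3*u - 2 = (u + 1)*(u^2 - u - 2) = (u + 1)^2*(u - 2)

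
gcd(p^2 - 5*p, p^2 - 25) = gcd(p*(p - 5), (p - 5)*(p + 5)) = p - 5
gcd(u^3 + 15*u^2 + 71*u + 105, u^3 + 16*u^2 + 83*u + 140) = u^2 + 12*u + 35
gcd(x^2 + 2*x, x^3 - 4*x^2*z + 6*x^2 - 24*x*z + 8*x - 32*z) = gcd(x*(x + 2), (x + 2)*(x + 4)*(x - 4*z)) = x + 2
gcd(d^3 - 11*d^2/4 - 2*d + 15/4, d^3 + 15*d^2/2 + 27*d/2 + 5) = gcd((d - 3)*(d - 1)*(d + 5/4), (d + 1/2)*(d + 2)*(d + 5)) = 1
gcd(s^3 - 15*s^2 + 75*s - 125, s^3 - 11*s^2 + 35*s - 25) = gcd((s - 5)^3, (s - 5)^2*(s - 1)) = s^2 - 10*s + 25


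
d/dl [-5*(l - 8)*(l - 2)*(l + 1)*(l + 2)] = -20*l^3 + 105*l^2 + 120*l - 140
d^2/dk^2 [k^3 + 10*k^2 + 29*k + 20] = 6*k + 20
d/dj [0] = 0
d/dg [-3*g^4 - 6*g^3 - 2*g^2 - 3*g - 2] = -12*g^3 - 18*g^2 - 4*g - 3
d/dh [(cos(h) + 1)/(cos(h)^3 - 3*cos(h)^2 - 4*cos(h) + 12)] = 2*(cos(h)^3 - 3*cos(h) - 8)*sin(h)/((cos(h) - 3)^2*(cos(h) - 2)^2*(cos(h) + 2)^2)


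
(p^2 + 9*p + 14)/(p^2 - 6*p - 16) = (p + 7)/(p - 8)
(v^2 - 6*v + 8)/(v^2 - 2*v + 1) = (v^2 - 6*v + 8)/(v^2 - 2*v + 1)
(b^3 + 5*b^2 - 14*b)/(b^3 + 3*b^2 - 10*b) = (b + 7)/(b + 5)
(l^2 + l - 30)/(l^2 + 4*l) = (l^2 + l - 30)/(l*(l + 4))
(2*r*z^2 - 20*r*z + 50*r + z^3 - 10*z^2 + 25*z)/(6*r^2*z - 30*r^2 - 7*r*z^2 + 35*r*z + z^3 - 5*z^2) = (2*r*z - 10*r + z^2 - 5*z)/(6*r^2 - 7*r*z + z^2)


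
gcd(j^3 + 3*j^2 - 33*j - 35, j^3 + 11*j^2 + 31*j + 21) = j^2 + 8*j + 7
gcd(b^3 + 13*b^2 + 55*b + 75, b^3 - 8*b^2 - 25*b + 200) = b + 5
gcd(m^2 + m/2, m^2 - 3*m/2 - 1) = m + 1/2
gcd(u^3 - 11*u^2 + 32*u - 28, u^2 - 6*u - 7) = u - 7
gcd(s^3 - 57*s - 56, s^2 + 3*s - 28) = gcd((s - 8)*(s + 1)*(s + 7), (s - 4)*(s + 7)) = s + 7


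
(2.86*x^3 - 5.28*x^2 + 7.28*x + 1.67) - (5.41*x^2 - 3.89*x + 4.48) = 2.86*x^3 - 10.69*x^2 + 11.17*x - 2.81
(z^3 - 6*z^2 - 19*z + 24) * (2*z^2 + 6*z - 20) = 2*z^5 - 6*z^4 - 94*z^3 + 54*z^2 + 524*z - 480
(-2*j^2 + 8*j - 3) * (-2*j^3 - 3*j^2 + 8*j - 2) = 4*j^5 - 10*j^4 - 34*j^3 + 77*j^2 - 40*j + 6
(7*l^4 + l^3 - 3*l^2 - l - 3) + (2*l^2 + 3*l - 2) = 7*l^4 + l^3 - l^2 + 2*l - 5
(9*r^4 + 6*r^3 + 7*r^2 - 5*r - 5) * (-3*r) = -27*r^5 - 18*r^4 - 21*r^3 + 15*r^2 + 15*r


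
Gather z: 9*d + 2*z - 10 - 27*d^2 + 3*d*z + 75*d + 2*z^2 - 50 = -27*d^2 + 84*d + 2*z^2 + z*(3*d + 2) - 60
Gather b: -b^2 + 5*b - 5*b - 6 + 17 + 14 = 25 - b^2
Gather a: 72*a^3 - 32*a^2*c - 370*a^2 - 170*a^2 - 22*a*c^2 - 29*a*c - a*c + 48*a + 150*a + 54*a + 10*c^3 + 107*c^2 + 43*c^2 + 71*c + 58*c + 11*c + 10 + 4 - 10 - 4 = 72*a^3 + a^2*(-32*c - 540) + a*(-22*c^2 - 30*c + 252) + 10*c^3 + 150*c^2 + 140*c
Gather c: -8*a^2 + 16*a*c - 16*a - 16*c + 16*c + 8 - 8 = -8*a^2 + 16*a*c - 16*a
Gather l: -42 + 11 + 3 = -28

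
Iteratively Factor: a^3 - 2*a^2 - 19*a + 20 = (a - 5)*(a^2 + 3*a - 4) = (a - 5)*(a - 1)*(a + 4)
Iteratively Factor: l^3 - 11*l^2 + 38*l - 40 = (l - 5)*(l^2 - 6*l + 8) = (l - 5)*(l - 2)*(l - 4)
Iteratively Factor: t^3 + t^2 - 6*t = (t + 3)*(t^2 - 2*t) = (t - 2)*(t + 3)*(t)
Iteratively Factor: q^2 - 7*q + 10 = (q - 5)*(q - 2)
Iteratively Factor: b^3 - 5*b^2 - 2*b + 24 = (b + 2)*(b^2 - 7*b + 12) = (b - 3)*(b + 2)*(b - 4)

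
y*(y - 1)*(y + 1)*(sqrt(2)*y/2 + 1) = sqrt(2)*y^4/2 + y^3 - sqrt(2)*y^2/2 - y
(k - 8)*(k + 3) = k^2 - 5*k - 24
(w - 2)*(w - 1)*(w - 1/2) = w^3 - 7*w^2/2 + 7*w/2 - 1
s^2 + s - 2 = (s - 1)*(s + 2)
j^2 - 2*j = j*(j - 2)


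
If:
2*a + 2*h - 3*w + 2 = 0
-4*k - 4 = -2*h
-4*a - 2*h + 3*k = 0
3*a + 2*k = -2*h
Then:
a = -20/21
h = 34/21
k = -4/21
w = 10/9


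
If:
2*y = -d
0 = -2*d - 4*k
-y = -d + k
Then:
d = 0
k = 0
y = 0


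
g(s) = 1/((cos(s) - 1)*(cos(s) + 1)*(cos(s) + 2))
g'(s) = sin(s)/((cos(s) - 1)*(cos(s) + 1)*(cos(s) + 2)^2) + sin(s)/((cos(s) - 1)*(cos(s) + 1)^2*(cos(s) + 2)) + sin(s)/((cos(s) - 1)^2*(cos(s) + 1)*(cos(s) + 2)) = (-3 + 4*cos(s)/sin(s)^2 + 2/sin(s)^2)/((cos(s) + 2)^2*sin(s))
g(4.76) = -0.49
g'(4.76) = 0.19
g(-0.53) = -1.37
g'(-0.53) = -4.42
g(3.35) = -22.87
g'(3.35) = 220.87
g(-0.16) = -13.19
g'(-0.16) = -162.75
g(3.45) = -10.36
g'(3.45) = 68.07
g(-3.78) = -2.35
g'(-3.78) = -7.51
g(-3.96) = -1.43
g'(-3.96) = -3.46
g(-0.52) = -1.41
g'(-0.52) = -4.69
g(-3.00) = -49.72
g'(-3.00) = 704.49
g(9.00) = -5.41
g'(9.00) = -25.96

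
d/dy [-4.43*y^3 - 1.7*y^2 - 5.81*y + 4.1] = -13.29*y^2 - 3.4*y - 5.81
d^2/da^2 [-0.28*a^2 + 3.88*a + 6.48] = -0.560000000000000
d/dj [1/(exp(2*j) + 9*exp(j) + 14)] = (-2*exp(j) - 9)*exp(j)/(exp(2*j) + 9*exp(j) + 14)^2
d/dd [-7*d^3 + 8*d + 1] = 8 - 21*d^2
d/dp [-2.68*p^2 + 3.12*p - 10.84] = 3.12 - 5.36*p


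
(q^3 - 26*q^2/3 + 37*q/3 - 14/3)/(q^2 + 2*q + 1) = (3*q^3 - 26*q^2 + 37*q - 14)/(3*(q^2 + 2*q + 1))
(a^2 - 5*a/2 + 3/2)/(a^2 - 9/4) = 2*(a - 1)/(2*a + 3)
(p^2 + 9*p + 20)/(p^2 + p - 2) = (p^2 + 9*p + 20)/(p^2 + p - 2)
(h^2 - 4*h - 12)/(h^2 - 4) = (h - 6)/(h - 2)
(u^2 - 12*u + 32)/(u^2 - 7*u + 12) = (u - 8)/(u - 3)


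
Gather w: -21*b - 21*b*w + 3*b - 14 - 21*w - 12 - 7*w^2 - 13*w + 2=-18*b - 7*w^2 + w*(-21*b - 34) - 24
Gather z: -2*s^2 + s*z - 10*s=-2*s^2 + s*z - 10*s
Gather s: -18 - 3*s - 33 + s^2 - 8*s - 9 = s^2 - 11*s - 60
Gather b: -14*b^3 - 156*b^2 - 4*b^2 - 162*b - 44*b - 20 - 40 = -14*b^3 - 160*b^2 - 206*b - 60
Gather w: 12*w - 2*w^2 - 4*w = -2*w^2 + 8*w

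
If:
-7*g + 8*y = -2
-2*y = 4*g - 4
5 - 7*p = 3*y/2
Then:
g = 18/23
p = 100/161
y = 10/23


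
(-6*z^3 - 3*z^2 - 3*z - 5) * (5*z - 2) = -30*z^4 - 3*z^3 - 9*z^2 - 19*z + 10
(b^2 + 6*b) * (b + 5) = b^3 + 11*b^2 + 30*b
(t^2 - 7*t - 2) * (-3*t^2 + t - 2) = -3*t^4 + 22*t^3 - 3*t^2 + 12*t + 4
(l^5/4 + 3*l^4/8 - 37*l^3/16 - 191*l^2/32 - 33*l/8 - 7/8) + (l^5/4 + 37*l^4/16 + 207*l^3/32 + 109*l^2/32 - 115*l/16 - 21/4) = l^5/2 + 43*l^4/16 + 133*l^3/32 - 41*l^2/16 - 181*l/16 - 49/8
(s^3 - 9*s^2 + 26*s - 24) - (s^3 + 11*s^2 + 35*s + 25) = -20*s^2 - 9*s - 49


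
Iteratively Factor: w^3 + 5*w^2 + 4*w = (w + 4)*(w^2 + w) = (w + 1)*(w + 4)*(w)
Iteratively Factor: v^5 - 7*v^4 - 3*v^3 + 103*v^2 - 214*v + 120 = (v - 1)*(v^4 - 6*v^3 - 9*v^2 + 94*v - 120) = (v - 1)*(v + 4)*(v^3 - 10*v^2 + 31*v - 30) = (v - 5)*(v - 1)*(v + 4)*(v^2 - 5*v + 6) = (v - 5)*(v - 2)*(v - 1)*(v + 4)*(v - 3)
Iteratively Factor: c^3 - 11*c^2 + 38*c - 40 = (c - 4)*(c^2 - 7*c + 10) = (c - 5)*(c - 4)*(c - 2)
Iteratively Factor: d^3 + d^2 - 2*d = (d)*(d^2 + d - 2) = d*(d - 1)*(d + 2)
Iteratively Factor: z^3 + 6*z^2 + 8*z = (z)*(z^2 + 6*z + 8) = z*(z + 2)*(z + 4)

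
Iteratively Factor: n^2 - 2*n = (n)*(n - 2)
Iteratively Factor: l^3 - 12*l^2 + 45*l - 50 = (l - 5)*(l^2 - 7*l + 10) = (l - 5)*(l - 2)*(l - 5)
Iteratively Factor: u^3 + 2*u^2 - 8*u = (u + 4)*(u^2 - 2*u) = u*(u + 4)*(u - 2)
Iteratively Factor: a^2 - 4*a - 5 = (a - 5)*(a + 1)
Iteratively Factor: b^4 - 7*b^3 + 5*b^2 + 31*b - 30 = (b + 2)*(b^3 - 9*b^2 + 23*b - 15) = (b - 5)*(b + 2)*(b^2 - 4*b + 3) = (b - 5)*(b - 3)*(b + 2)*(b - 1)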